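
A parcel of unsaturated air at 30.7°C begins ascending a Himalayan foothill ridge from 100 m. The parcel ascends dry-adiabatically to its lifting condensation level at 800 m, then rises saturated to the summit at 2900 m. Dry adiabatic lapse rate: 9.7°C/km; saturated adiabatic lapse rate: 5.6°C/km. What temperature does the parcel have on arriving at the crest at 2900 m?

Dry to 800 m: -9.7 × 0.7 km = -6.79°C, so T = 23.91°C.
Saturated to 2900 m: -5.6 × 2.1 km = -11.76°C, so T = 12.15°C.

12.15°C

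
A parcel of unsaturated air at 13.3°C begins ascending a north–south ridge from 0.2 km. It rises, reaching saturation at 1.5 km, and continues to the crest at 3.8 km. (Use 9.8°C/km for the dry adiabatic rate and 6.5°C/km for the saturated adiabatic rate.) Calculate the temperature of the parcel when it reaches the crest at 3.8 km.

200–1500 m, dry: Δz = 1.3 km ⇒ ΔT = -12.74°C; T = 0.56°C
1500–3800 m, saturated: Δz = 2.3 km ⇒ ΔT = -14.95°C; T = -14.39°C

-14.39°C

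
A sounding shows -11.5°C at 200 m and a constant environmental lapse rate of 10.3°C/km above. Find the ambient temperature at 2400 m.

From 200 m to 2400 m (environmental): cools by 10.3 × 2.2 = 22.66°C, giving -34.16°C.

-34.16°C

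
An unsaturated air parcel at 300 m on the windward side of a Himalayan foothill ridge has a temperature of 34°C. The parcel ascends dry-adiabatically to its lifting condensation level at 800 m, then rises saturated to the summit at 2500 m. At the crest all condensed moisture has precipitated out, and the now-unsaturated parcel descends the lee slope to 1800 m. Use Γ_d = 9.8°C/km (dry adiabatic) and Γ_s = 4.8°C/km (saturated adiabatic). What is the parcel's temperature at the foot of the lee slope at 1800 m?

Dry to 800 m: -9.8 × 0.5 km = -4.9°C, so T = 29.1°C.
Saturated to 2500 m: -4.8 × 1.7 km = -8.16°C, so T = 20.94°C.
Dry descent to 1800 m: +9.8 × 0.7 km = +6.86°C, so T = 27.8°C.

27.8°C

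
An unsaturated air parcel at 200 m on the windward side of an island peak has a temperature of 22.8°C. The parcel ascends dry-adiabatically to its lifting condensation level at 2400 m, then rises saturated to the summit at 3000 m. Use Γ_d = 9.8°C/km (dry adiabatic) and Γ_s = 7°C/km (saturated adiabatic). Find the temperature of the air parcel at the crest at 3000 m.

-2.96°C

200–2400 m, dry: Δz = 2.2 km ⇒ ΔT = -21.56°C; T = 1.24°C
2400–3000 m, saturated: Δz = 0.6 km ⇒ ΔT = -4.2°C; T = -2.96°C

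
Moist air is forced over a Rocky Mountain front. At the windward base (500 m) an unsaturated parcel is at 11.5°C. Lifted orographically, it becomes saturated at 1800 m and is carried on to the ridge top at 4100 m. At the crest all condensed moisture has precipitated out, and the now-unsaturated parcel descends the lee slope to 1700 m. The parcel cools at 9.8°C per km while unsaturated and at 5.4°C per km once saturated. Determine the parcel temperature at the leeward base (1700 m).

9.86°C

Dry to 1800 m: -9.8 × 1.3 km = -12.74°C, so T = -1.24°C.
Saturated to 4100 m: -5.4 × 2.3 km = -12.42°C, so T = -13.66°C.
Dry descent to 1700 m: +9.8 × 2.4 km = +23.52°C, so T = 9.86°C.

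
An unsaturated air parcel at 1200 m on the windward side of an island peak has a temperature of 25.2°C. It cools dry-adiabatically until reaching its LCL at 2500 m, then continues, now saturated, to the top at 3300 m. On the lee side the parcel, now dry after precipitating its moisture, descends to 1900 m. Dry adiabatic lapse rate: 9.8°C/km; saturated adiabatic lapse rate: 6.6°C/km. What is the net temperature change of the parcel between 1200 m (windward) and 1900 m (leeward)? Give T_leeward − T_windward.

1200 → 2500 m (dry, 9.8°C/km): ΔT = -9.8 × 1.3 = -12.74°C → T = 12.46°C
2500 → 3300 m (saturated, 6.6°C/km): ΔT = -6.6 × 0.8 = -5.28°C → T = 7.18°C
3300 → 1900 m (dry descent, 9.8°C/km): ΔT = +9.8 × 1.4 = +13.72°C → T = 20.9°C
Net change vs windward start: 20.9 − 25.2 = -4.3°C

-4.3°C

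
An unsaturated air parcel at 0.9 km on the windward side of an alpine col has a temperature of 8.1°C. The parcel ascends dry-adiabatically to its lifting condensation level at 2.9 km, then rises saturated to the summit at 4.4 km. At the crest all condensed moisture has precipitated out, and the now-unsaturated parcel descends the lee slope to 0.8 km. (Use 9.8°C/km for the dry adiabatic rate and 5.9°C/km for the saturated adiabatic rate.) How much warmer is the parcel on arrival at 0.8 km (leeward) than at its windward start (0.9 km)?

+6.83°C

900–2900 m, dry: Δz = 2 km ⇒ ΔT = -19.6°C; T = -11.5°C
2900–4400 m, saturated: Δz = 1.5 km ⇒ ΔT = -8.85°C; T = -20.35°C
4400–800 m, dry descent: Δz = 3.6 km ⇒ ΔT = +35.28°C; T = 14.93°C
Net change vs windward start: 14.93 − 8.1 = +6.83°C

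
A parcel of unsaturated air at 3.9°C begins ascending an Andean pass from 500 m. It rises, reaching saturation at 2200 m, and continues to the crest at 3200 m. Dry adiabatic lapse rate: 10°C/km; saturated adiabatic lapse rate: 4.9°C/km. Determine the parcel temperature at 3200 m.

500–2200 m, dry: Δz = 1.7 km ⇒ ΔT = -17°C; T = -13.1°C
2200–3200 m, saturated: Δz = 1 km ⇒ ΔT = -4.9°C; T = -18°C

-18°C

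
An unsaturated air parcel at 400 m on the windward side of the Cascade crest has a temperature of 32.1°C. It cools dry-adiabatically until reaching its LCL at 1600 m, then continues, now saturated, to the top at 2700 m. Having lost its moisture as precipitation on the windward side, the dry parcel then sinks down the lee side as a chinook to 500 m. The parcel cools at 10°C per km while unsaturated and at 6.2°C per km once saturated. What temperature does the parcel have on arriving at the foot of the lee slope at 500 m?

From 400 m to 1600 m (dry): cools by 10 × 1.2 = 12°C, giving 20.1°C.
From 1600 m to 2700 m (saturated): cools by 6.2 × 1.1 = 6.82°C, giving 13.28°C.
From 2700 m to 500 m (dry descent): warms by 10 × 2.2 = 22°C, giving 35.28°C.

35.28°C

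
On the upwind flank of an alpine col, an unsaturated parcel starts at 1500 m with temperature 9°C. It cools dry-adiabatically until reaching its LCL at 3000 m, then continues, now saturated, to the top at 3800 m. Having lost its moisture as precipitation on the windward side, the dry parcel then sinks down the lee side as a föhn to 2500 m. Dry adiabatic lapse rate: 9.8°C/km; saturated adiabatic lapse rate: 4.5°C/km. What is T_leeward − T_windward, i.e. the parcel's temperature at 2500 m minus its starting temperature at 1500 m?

-5.56°C

Dry to 3000 m: -9.8 × 1.5 km = -14.7°C, so T = -5.7°C.
Saturated to 3800 m: -4.5 × 0.8 km = -3.6°C, so T = -9.3°C.
Dry descent to 2500 m: +9.8 × 1.3 km = +12.74°C, so T = 3.44°C.
Net change vs windward start: 3.44 − 9 = -5.56°C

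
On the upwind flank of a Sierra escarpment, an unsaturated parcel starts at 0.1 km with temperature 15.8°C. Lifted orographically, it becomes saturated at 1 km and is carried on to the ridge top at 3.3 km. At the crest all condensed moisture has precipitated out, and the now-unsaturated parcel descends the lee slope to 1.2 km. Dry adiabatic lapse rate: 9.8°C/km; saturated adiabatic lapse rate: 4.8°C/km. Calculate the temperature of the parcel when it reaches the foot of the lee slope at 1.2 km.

100 → 1000 m (dry, 9.8°C/km): ΔT = -9.8 × 0.9 = -8.82°C → T = 6.98°C
1000 → 3300 m (saturated, 4.8°C/km): ΔT = -4.8 × 2.3 = -11.04°C → T = -4.06°C
3300 → 1200 m (dry descent, 9.8°C/km): ΔT = +9.8 × 2.1 = +20.58°C → T = 16.52°C

16.52°C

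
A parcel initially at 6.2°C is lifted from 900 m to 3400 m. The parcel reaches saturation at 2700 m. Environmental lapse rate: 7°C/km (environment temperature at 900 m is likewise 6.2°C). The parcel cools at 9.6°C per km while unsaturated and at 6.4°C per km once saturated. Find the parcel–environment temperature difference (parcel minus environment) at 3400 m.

Parcel:
  Dry to 2700 m: -9.6 × 1.8 km = -17.28°C, so T = -11.08°C.
  Saturated to 3400 m: -6.4 × 0.7 km = -4.48°C, so T = -15.56°C.
Environment:
  Environment to 3400 m: -7 × 2.5 km = -17.5°C, so T = -11.3°C.
T_parcel − T_env = -15.56 − (-11.3) = -4.26°C

-4.26°C (parcel cooler than environment)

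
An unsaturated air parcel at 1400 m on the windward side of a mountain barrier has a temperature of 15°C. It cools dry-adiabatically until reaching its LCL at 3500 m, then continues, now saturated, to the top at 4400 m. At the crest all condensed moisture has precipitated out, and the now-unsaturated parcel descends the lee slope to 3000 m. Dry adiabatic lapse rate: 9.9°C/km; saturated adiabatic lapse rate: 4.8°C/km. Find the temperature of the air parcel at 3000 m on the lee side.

1400–3500 m, dry: Δz = 2.1 km ⇒ ΔT = -20.79°C; T = -5.79°C
3500–4400 m, saturated: Δz = 0.9 km ⇒ ΔT = -4.32°C; T = -10.11°C
4400–3000 m, dry descent: Δz = 1.4 km ⇒ ΔT = +13.86°C; T = 3.75°C

3.75°C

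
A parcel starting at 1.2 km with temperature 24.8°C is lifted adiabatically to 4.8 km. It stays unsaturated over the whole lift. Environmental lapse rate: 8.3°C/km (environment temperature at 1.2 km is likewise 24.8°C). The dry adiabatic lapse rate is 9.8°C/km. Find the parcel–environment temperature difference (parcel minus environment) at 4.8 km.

-5.4°C (parcel cooler than environment)

Parcel:
  Dry to 4800 m: -9.8 × 3.6 km = -35.28°C, so T = -10.48°C.
Environment:
  Environment to 4800 m: -8.3 × 3.6 km = -29.88°C, so T = -5.08°C.
T_parcel − T_env = -10.48 − (-5.08) = -5.4°C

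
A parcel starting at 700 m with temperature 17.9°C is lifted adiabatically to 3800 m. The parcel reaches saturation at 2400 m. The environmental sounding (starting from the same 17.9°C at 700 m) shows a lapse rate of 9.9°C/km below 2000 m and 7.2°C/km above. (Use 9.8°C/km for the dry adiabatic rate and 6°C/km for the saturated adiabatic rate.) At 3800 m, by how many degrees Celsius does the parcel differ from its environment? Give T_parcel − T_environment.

+0.77°C (parcel warmer than environment)

Parcel:
  700 → 2400 m (dry, 9.8°C/km): ΔT = -9.8 × 1.7 = -16.66°C → T = 1.24°C
  2400 → 3800 m (saturated, 6°C/km): ΔT = -6 × 1.4 = -8.4°C → T = -7.16°C
Environment:
  700 → 2000 m (environment, lower layer, 9.9°C/km): ΔT = -9.9 × 1.3 = -12.87°C → T = 5.03°C
  2000 → 3800 m (environment, upper layer, 7.2°C/km): ΔT = -7.2 × 1.8 = -12.96°C → T = -7.93°C
T_parcel − T_env = -7.16 − (-7.93) = +0.77°C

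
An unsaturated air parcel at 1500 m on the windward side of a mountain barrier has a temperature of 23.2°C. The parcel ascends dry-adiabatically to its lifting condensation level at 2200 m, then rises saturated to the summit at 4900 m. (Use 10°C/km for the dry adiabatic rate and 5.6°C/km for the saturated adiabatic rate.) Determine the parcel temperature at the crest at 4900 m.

1.08°C

From 1500 m to 2200 m (dry): cools by 10 × 0.7 = 7°C, giving 16.2°C.
From 2200 m to 4900 m (saturated): cools by 5.6 × 2.7 = 15.12°C, giving 1.08°C.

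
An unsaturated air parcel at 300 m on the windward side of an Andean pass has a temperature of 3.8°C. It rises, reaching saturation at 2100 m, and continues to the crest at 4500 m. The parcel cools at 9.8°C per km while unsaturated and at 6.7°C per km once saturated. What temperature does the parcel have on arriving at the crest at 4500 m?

300 → 2100 m (dry, 9.8°C/km): ΔT = -9.8 × 1.8 = -17.64°C → T = -13.84°C
2100 → 4500 m (saturated, 6.7°C/km): ΔT = -6.7 × 2.4 = -16.08°C → T = -29.92°C

-29.92°C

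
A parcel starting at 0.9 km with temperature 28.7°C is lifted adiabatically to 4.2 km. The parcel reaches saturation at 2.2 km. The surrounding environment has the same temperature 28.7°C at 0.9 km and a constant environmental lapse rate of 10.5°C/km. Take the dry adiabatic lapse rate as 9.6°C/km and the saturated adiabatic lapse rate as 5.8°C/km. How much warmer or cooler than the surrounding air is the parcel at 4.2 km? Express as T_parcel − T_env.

+10.57°C (parcel warmer than environment)

Parcel:
  Dry to 2200 m: -9.6 × 1.3 km = -12.48°C, so T = 16.22°C.
  Saturated to 4200 m: -5.8 × 2 km = -11.6°C, so T = 4.62°C.
Environment:
  Environment to 4200 m: -10.5 × 3.3 km = -34.65°C, so T = -5.95°C.
T_parcel − T_env = 4.62 − (-5.95) = +10.57°C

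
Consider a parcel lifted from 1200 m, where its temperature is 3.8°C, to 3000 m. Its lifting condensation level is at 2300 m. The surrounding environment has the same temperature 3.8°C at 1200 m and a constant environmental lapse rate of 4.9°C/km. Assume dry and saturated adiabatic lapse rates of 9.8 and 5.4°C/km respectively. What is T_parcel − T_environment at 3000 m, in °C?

Parcel:
  1200 → 2300 m (dry, 9.8°C/km): ΔT = -9.8 × 1.1 = -10.78°C → T = -6.98°C
  2300 → 3000 m (saturated, 5.4°C/km): ΔT = -5.4 × 0.7 = -3.78°C → T = -10.76°C
Environment:
  1200 → 3000 m (environment, 4.9°C/km): ΔT = -4.9 × 1.8 = -8.82°C → T = -5.02°C
T_parcel − T_env = -10.76 − (-5.02) = -5.74°C

-5.74°C (parcel cooler than environment)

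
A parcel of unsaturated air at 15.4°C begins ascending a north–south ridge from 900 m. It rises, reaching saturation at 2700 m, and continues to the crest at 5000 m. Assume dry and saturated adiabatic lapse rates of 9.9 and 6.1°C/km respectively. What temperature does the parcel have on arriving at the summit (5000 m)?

-16.45°C

Dry to 2700 m: -9.9 × 1.8 km = -17.82°C, so T = -2.42°C.
Saturated to 5000 m: -6.1 × 2.3 km = -14.03°C, so T = -16.45°C.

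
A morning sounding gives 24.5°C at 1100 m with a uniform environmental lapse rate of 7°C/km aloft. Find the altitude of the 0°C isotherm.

4600 m

Height above start = (24.5 − 0) / 7 = 3.5 km
Altitude = 1100 m + 3500 m = 4600 m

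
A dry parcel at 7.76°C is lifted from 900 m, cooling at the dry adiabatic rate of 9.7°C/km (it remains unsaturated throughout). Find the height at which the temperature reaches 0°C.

1700 m

Height above start = (7.76 − 0) / 9.7 = 0.8 km
Altitude = 900 m + 800 m = 1700 m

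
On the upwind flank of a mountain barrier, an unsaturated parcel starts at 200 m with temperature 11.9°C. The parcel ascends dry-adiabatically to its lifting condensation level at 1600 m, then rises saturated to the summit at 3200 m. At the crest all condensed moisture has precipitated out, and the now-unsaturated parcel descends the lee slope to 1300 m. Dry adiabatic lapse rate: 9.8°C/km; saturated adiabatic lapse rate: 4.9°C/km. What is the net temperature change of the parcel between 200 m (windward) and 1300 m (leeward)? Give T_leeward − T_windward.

-2.94°C

200 → 1600 m (dry, 9.8°C/km): ΔT = -9.8 × 1.4 = -13.72°C → T = -1.82°C
1600 → 3200 m (saturated, 4.9°C/km): ΔT = -4.9 × 1.6 = -7.84°C → T = -9.66°C
3200 → 1300 m (dry descent, 9.8°C/km): ΔT = +9.8 × 1.9 = +18.62°C → T = 8.96°C
Net change vs windward start: 8.96 − 11.9 = -2.94°C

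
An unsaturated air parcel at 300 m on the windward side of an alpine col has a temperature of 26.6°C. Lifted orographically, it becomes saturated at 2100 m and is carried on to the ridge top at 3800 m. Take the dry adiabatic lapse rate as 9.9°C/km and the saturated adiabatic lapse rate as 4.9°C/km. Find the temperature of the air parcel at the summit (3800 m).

0.45°C

300 → 2100 m (dry, 9.9°C/km): ΔT = -9.9 × 1.8 = -17.82°C → T = 8.78°C
2100 → 3800 m (saturated, 4.9°C/km): ΔT = -4.9 × 1.7 = -8.33°C → T = 0.45°C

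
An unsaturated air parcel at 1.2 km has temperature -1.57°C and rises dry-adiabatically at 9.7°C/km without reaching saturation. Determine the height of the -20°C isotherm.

Height above start = (-1.57 − (-20)) / 9.7 = 1.9 km
Altitude = 1200 m + 1900 m = 3100 m

3.1 km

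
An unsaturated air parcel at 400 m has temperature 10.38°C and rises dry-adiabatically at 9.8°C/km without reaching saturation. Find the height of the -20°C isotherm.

Height above start = (10.38 − (-20)) / 9.8 = 3.1 km
Altitude = 400 m + 3100 m = 3500 m

3500 m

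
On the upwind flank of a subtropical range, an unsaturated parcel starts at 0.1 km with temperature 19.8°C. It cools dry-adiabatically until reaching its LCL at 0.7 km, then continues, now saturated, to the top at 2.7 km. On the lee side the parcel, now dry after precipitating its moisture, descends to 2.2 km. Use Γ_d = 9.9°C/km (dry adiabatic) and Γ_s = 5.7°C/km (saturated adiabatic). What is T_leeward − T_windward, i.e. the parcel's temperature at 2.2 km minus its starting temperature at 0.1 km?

-12.39°C

From 100 m to 700 m (dry): cools by 9.9 × 0.6 = 5.94°C, giving 13.86°C.
From 700 m to 2700 m (saturated): cools by 5.7 × 2 = 11.4°C, giving 2.46°C.
From 2700 m to 2200 m (dry descent): warms by 9.9 × 0.5 = 4.95°C, giving 7.41°C.
Net change vs windward start: 7.41 − 19.8 = -12.39°C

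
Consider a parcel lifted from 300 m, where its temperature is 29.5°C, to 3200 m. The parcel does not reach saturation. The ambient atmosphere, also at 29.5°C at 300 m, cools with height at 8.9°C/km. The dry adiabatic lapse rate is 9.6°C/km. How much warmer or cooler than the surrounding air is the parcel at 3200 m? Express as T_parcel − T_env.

-2.03°C (parcel cooler than environment)

Parcel:
  300–3200 m, dry: Δz = 2.9 km ⇒ ΔT = -27.84°C; T = 1.66°C
Environment:
  300–3200 m, environment: Δz = 2.9 km ⇒ ΔT = -25.81°C; T = 3.69°C
T_parcel − T_env = 1.66 − 3.69 = -2.03°C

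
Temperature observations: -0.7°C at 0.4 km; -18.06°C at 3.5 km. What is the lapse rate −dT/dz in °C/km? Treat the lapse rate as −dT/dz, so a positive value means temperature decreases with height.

5.6°C/km

Γ = −ΔT/Δz = (-0.7 − (-18.06)) / (3500 − 400) m
  = 17.36°C / 3.1 km = 5.6°C/km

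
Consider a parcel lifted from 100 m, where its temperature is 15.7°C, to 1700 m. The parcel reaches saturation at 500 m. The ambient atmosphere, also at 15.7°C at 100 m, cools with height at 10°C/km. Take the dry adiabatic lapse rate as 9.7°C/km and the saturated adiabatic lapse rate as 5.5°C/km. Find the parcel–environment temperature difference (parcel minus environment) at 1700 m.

Parcel:
  100 → 500 m (dry, 9.7°C/km): ΔT = -9.7 × 0.4 = -3.88°C → T = 11.82°C
  500 → 1700 m (saturated, 5.5°C/km): ΔT = -5.5 × 1.2 = -6.6°C → T = 5.22°C
Environment:
  100 → 1700 m (environment, 10°C/km): ΔT = -10 × 1.6 = -16°C → T = -0.3°C
T_parcel − T_env = 5.22 − (-0.3) = +5.52°C

+5.52°C (parcel warmer than environment)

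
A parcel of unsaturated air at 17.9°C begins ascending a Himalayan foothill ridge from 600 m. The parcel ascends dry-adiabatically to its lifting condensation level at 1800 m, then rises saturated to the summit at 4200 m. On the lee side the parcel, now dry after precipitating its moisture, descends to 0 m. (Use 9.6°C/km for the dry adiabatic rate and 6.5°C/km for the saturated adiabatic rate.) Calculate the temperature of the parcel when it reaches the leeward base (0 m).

Dry to 1800 m: -9.6 × 1.2 km = -11.52°C, so T = 6.38°C.
Saturated to 4200 m: -6.5 × 2.4 km = -15.6°C, so T = -9.22°C.
Dry descent to 0 m: +9.6 × 4.2 km = +40.32°C, so T = 31.1°C.

31.1°C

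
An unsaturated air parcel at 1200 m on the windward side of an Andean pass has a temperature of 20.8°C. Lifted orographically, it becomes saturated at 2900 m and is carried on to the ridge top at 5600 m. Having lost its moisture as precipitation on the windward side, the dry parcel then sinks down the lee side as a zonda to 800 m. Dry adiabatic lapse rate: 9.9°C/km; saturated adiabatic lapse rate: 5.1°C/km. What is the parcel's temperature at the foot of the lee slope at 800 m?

Dry to 2900 m: -9.9 × 1.7 km = -16.83°C, so T = 3.97°C.
Saturated to 5600 m: -5.1 × 2.7 km = -13.77°C, so T = -9.8°C.
Dry descent to 800 m: +9.9 × 4.8 km = +47.52°C, so T = 37.72°C.

37.72°C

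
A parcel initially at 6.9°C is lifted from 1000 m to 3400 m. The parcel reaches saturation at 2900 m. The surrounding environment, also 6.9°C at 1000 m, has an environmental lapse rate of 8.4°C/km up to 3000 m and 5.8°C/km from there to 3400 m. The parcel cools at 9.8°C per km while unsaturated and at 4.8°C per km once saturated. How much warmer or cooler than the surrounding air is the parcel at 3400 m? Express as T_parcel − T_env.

Parcel:
  From 1000 m to 2900 m (dry): cools by 9.8 × 1.9 = 18.62°C, giving -11.72°C.
  From 2900 m to 3400 m (saturated): cools by 4.8 × 0.5 = 2.4°C, giving -14.12°C.
Environment:
  From 1000 m to 3000 m (environment, lower layer): cools by 8.4 × 2 = 16.8°C, giving -9.9°C.
  From 3000 m to 3400 m (environment, upper layer): cools by 5.8 × 0.4 = 2.32°C, giving -12.22°C.
T_parcel − T_env = -14.12 − (-12.22) = -1.9°C

-1.9°C (parcel cooler than environment)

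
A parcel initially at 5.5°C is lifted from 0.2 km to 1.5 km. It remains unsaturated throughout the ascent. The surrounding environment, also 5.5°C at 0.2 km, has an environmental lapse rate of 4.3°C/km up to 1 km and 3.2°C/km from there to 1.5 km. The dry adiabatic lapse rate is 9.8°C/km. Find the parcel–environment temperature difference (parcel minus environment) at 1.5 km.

-7.7°C (parcel cooler than environment)

Parcel:
  200–1500 m, dry: Δz = 1.3 km ⇒ ΔT = -12.74°C; T = -7.24°C
Environment:
  200–1000 m, environment, lower layer: Δz = 0.8 km ⇒ ΔT = -3.44°C; T = 2.06°C
  1000–1500 m, environment, upper layer: Δz = 0.5 km ⇒ ΔT = -1.6°C; T = 0.46°C
T_parcel − T_env = -7.24 − 0.46 = -7.7°C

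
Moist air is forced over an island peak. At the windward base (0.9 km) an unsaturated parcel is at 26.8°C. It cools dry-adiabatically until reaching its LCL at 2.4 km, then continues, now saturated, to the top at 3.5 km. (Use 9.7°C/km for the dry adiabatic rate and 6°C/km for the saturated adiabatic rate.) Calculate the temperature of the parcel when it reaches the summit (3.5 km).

5.65°C

900 → 2400 m (dry, 9.7°C/km): ΔT = -9.7 × 1.5 = -14.55°C → T = 12.25°C
2400 → 3500 m (saturated, 6°C/km): ΔT = -6 × 1.1 = -6.6°C → T = 5.65°C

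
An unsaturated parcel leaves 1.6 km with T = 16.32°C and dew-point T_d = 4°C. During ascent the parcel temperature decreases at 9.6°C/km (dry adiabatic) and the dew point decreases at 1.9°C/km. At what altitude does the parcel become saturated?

3.2 km

T and T_d converge at 9.6 − 1.9 = 7.7°C per km
Height above start = (16.32 − 4) / 7.7 = 1.6 km
LCL altitude = 1600 m + 1600 m = 3200 m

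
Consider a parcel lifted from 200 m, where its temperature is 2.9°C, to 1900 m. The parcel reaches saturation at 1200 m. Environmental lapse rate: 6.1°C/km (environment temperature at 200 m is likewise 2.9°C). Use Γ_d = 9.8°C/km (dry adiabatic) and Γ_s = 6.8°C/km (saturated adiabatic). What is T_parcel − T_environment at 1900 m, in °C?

-4.19°C (parcel cooler than environment)

Parcel:
  From 200 m to 1200 m (dry): cools by 9.8 × 1 = 9.8°C, giving -6.9°C.
  From 1200 m to 1900 m (saturated): cools by 6.8 × 0.7 = 4.76°C, giving -11.66°C.
Environment:
  From 200 m to 1900 m (environment): cools by 6.1 × 1.7 = 10.37°C, giving -7.47°C.
T_parcel − T_env = -11.66 − (-7.47) = -4.19°C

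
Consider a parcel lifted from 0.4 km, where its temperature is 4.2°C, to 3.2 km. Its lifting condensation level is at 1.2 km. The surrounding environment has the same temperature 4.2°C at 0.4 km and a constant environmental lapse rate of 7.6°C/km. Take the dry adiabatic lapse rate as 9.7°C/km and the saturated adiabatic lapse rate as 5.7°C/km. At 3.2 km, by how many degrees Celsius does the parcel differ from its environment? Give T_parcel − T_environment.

+2.12°C (parcel warmer than environment)

Parcel:
  400–1200 m, dry: Δz = 0.8 km ⇒ ΔT = -7.76°C; T = -3.56°C
  1200–3200 m, saturated: Δz = 2 km ⇒ ΔT = -11.4°C; T = -14.96°C
Environment:
  400–3200 m, environment: Δz = 2.8 km ⇒ ΔT = -21.28°C; T = -17.08°C
T_parcel − T_env = -14.96 − (-17.08) = +2.12°C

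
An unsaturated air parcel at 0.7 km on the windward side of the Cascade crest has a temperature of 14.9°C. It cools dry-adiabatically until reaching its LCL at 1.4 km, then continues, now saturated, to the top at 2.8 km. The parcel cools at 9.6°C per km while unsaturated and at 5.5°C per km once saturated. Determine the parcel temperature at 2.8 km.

0.48°C

From 700 m to 1400 m (dry): cools by 9.6 × 0.7 = 6.72°C, giving 8.18°C.
From 1400 m to 2800 m (saturated): cools by 5.5 × 1.4 = 7.7°C, giving 0.48°C.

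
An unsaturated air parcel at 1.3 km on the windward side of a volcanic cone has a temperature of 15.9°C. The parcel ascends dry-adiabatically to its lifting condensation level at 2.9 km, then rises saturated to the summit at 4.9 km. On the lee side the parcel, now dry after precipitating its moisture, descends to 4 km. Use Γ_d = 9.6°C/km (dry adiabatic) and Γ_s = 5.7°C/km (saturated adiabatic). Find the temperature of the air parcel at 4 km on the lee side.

Dry to 2900 m: -9.6 × 1.6 km = -15.36°C, so T = 0.54°C.
Saturated to 4900 m: -5.7 × 2 km = -11.4°C, so T = -10.86°C.
Dry descent to 4000 m: +9.6 × 0.9 km = +8.64°C, so T = -2.22°C.

-2.22°C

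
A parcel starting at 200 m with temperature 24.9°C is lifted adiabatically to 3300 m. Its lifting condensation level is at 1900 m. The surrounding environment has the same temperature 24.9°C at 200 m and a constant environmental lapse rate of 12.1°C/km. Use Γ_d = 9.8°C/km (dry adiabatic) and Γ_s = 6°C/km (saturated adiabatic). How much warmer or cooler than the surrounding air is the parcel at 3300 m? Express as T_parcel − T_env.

Parcel:
  Dry to 1900 m: -9.8 × 1.7 km = -16.66°C, so T = 8.24°C.
  Saturated to 3300 m: -6 × 1.4 km = -8.4°C, so T = -0.16°C.
Environment:
  Environment to 3300 m: -12.1 × 3.1 km = -37.51°C, so T = -12.61°C.
T_parcel − T_env = -0.16 − (-12.61) = +12.45°C

+12.45°C (parcel warmer than environment)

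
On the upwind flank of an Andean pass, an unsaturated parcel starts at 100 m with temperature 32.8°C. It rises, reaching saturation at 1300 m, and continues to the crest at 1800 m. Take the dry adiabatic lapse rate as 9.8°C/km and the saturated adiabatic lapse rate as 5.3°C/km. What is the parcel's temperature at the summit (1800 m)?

Dry to 1300 m: -9.8 × 1.2 km = -11.76°C, so T = 21.04°C.
Saturated to 1800 m: -5.3 × 0.5 km = -2.65°C, so T = 18.39°C.

18.39°C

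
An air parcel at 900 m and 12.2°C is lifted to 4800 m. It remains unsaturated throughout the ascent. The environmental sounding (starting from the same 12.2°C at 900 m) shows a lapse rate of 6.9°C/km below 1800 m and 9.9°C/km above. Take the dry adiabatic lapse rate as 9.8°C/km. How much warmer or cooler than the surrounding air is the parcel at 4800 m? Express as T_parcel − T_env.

-2.31°C (parcel cooler than environment)

Parcel:
  900 → 4800 m (dry, 9.8°C/km): ΔT = -9.8 × 3.9 = -38.22°C → T = -26.02°C
Environment:
  900 → 1800 m (environment, lower layer, 6.9°C/km): ΔT = -6.9 × 0.9 = -6.21°C → T = 5.99°C
  1800 → 4800 m (environment, upper layer, 9.9°C/km): ΔT = -9.9 × 3 = -29.7°C → T = -23.71°C
T_parcel − T_env = -26.02 − (-23.71) = -2.31°C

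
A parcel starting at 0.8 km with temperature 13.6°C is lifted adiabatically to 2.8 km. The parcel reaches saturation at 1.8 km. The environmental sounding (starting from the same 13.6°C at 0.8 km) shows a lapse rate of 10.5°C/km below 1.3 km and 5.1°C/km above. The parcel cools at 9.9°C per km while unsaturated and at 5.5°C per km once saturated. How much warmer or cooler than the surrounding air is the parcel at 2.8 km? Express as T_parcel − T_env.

-2.5°C (parcel cooler than environment)

Parcel:
  From 800 m to 1800 m (dry): cools by 9.9 × 1 = 9.9°C, giving 3.7°C.
  From 1800 m to 2800 m (saturated): cools by 5.5 × 1 = 5.5°C, giving -1.8°C.
Environment:
  From 800 m to 1300 m (environment, lower layer): cools by 10.5 × 0.5 = 5.25°C, giving 8.35°C.
  From 1300 m to 2800 m (environment, upper layer): cools by 5.1 × 1.5 = 7.65°C, giving 0.7°C.
T_parcel − T_env = -1.8 − 0.7 = -2.5°C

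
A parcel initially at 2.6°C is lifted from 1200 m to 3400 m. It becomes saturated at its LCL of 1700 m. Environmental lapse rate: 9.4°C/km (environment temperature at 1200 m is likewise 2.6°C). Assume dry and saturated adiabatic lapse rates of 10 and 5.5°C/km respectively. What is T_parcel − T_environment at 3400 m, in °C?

Parcel:
  From 1200 m to 1700 m (dry): cools by 10 × 0.5 = 5°C, giving -2.4°C.
  From 1700 m to 3400 m (saturated): cools by 5.5 × 1.7 = 9.35°C, giving -11.75°C.
Environment:
  From 1200 m to 3400 m (environment): cools by 9.4 × 2.2 = 20.68°C, giving -18.08°C.
T_parcel − T_env = -11.75 − (-18.08) = +6.33°C

+6.33°C (parcel warmer than environment)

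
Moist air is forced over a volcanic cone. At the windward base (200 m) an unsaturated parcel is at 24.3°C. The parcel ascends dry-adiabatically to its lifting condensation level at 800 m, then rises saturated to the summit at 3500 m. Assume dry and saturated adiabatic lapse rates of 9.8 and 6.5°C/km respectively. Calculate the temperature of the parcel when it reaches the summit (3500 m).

0.87°C

From 200 m to 800 m (dry): cools by 9.8 × 0.6 = 5.88°C, giving 18.42°C.
From 800 m to 3500 m (saturated): cools by 6.5 × 2.7 = 17.55°C, giving 0.87°C.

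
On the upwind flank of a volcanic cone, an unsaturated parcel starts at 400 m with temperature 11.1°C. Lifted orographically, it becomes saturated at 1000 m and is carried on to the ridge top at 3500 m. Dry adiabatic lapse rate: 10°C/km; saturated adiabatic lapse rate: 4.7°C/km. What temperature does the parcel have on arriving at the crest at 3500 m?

-6.65°C

Dry to 1000 m: -10 × 0.6 km = -6°C, so T = 5.1°C.
Saturated to 3500 m: -4.7 × 2.5 km = -11.75°C, so T = -6.65°C.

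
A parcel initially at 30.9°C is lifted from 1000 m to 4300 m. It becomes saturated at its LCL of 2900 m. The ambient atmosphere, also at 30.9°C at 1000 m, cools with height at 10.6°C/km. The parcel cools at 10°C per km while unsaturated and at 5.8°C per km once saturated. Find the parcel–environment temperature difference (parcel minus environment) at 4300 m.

Parcel:
  Dry to 2900 m: -10 × 1.9 km = -19°C, so T = 11.9°C.
  Saturated to 4300 m: -5.8 × 1.4 km = -8.12°C, so T = 3.78°C.
Environment:
  Environment to 4300 m: -10.6 × 3.3 km = -34.98°C, so T = -4.08°C.
T_parcel − T_env = 3.78 − (-4.08) = +7.86°C

+7.86°C (parcel warmer than environment)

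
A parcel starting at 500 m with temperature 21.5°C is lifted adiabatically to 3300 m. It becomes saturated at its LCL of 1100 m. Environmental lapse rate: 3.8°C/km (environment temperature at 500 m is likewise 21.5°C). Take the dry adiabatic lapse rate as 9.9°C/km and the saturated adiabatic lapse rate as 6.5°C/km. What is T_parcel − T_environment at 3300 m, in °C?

-9.6°C (parcel cooler than environment)

Parcel:
  500 → 1100 m (dry, 9.9°C/km): ΔT = -9.9 × 0.6 = -5.94°C → T = 15.56°C
  1100 → 3300 m (saturated, 6.5°C/km): ΔT = -6.5 × 2.2 = -14.3°C → T = 1.26°C
Environment:
  500 → 3300 m (environment, 3.8°C/km): ΔT = -3.8 × 2.8 = -10.64°C → T = 10.86°C
T_parcel − T_env = 1.26 − 10.86 = -9.6°C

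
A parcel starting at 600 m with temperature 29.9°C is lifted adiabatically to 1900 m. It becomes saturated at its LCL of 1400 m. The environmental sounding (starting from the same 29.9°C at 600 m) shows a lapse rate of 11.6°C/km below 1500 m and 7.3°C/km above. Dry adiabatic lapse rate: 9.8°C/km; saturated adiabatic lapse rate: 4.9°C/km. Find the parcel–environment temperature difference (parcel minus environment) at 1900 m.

Parcel:
  From 600 m to 1400 m (dry): cools by 9.8 × 0.8 = 7.84°C, giving 22.06°C.
  From 1400 m to 1900 m (saturated): cools by 4.9 × 0.5 = 2.45°C, giving 19.61°C.
Environment:
  From 600 m to 1500 m (environment, lower layer): cools by 11.6 × 0.9 = 10.44°C, giving 19.46°C.
  From 1500 m to 1900 m (environment, upper layer): cools by 7.3 × 0.4 = 2.92°C, giving 16.54°C.
T_parcel − T_env = 19.61 − 16.54 = +3.07°C

+3.07°C (parcel warmer than environment)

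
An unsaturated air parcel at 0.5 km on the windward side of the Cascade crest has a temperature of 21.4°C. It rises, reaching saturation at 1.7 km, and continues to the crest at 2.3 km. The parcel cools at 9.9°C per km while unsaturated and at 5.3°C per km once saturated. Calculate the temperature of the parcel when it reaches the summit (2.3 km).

500 → 1700 m (dry, 9.9°C/km): ΔT = -9.9 × 1.2 = -11.88°C → T = 9.52°C
1700 → 2300 m (saturated, 5.3°C/km): ΔT = -5.3 × 0.6 = -3.18°C → T = 6.34°C

6.34°C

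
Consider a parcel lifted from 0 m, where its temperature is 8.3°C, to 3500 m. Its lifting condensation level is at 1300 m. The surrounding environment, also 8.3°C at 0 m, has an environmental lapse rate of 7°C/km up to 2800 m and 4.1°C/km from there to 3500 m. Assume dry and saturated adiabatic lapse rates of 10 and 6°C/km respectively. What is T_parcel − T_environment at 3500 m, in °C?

Parcel:
  0–1300 m, dry: Δz = 1.3 km ⇒ ΔT = -13°C; T = -4.7°C
  1300–3500 m, saturated: Δz = 2.2 km ⇒ ΔT = -13.2°C; T = -17.9°C
Environment:
  0–2800 m, environment, lower layer: Δz = 2.8 km ⇒ ΔT = -19.6°C; T = -11.3°C
  2800–3500 m, environment, upper layer: Δz = 0.7 km ⇒ ΔT = -2.87°C; T = -14.17°C
T_parcel − T_env = -17.9 − (-14.17) = -3.73°C

-3.73°C (parcel cooler than environment)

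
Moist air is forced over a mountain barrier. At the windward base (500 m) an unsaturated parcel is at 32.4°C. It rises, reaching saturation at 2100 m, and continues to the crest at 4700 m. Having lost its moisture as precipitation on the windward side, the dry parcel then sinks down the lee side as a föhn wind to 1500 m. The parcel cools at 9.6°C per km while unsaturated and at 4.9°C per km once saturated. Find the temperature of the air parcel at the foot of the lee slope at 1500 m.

From 500 m to 2100 m (dry): cools by 9.6 × 1.6 = 15.36°C, giving 17.04°C.
From 2100 m to 4700 m (saturated): cools by 4.9 × 2.6 = 12.74°C, giving 4.3°C.
From 4700 m to 1500 m (dry descent): warms by 9.6 × 3.2 = 30.72°C, giving 35.02°C.

35.02°C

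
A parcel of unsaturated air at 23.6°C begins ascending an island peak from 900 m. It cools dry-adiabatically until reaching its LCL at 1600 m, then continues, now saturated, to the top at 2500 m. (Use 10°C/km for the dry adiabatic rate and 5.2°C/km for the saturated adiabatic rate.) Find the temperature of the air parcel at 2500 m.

Dry to 1600 m: -10 × 0.7 km = -7°C, so T = 16.6°C.
Saturated to 2500 m: -5.2 × 0.9 km = -4.68°C, so T = 11.92°C.

11.92°C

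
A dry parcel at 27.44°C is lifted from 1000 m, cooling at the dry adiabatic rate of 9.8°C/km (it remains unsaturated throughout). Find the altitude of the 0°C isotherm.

Height above start = (27.44 − 0) / 9.8 = 2.8 km
Altitude = 1000 m + 2800 m = 3800 m

3800 m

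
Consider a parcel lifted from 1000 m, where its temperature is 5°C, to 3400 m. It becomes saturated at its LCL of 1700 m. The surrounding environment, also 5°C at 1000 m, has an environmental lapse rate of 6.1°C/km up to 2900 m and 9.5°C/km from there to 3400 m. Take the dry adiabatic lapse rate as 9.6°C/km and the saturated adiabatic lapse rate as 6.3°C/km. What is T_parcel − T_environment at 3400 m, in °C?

-1.09°C (parcel cooler than environment)

Parcel:
  From 1000 m to 1700 m (dry): cools by 9.6 × 0.7 = 6.72°C, giving -1.72°C.
  From 1700 m to 3400 m (saturated): cools by 6.3 × 1.7 = 10.71°C, giving -12.43°C.
Environment:
  From 1000 m to 2900 m (environment, lower layer): cools by 6.1 × 1.9 = 11.59°C, giving -6.59°C.
  From 2900 m to 3400 m (environment, upper layer): cools by 9.5 × 0.5 = 4.75°C, giving -11.34°C.
T_parcel − T_env = -12.43 − (-11.34) = -1.09°C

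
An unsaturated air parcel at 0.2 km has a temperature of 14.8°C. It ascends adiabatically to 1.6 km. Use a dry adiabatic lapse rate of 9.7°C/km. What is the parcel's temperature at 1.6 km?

1.22°C

200–1600 m, dry adiabatic: Δz = 1.4 km ⇒ ΔT = -13.58°C; T = 1.22°C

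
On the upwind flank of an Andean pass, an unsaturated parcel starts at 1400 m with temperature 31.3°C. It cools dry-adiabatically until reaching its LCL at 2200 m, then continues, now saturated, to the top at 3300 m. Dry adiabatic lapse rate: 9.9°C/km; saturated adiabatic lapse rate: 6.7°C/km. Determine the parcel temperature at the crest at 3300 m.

From 1400 m to 2200 m (dry): cools by 9.9 × 0.8 = 7.92°C, giving 23.38°C.
From 2200 m to 3300 m (saturated): cools by 6.7 × 1.1 = 7.37°C, giving 16.01°C.

16.01°C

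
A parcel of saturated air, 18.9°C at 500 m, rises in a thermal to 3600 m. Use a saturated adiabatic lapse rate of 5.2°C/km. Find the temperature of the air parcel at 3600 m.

Saturated adiabatic to 3600 m: -5.2 × 3.1 km = -16.12°C, so T = 2.78°C.

2.78°C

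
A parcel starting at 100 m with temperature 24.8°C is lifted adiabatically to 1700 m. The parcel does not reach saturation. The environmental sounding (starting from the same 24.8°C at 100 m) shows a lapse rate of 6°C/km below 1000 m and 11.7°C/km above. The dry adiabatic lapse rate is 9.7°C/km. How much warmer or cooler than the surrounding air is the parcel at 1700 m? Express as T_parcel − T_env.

Parcel:
  Dry to 1700 m: -9.7 × 1.6 km = -15.52°C, so T = 9.28°C.
Environment:
  Environment, lower layer to 1000 m: -6 × 0.9 km = -5.4°C, so T = 19.4°C.
  Environment, upper layer to 1700 m: -11.7 × 0.7 km = -8.19°C, so T = 11.21°C.
T_parcel − T_env = 9.28 − 11.21 = -1.93°C

-1.93°C (parcel cooler than environment)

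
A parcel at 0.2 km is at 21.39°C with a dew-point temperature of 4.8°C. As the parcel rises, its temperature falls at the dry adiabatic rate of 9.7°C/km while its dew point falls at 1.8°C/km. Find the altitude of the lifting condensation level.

T and T_d converge at 9.7 − 1.8 = 7.9°C per km
Height above start = (21.39 − 4.8) / 7.9 = 2.1 km
LCL altitude = 200 m + 2100 m = 2300 m

2.3 km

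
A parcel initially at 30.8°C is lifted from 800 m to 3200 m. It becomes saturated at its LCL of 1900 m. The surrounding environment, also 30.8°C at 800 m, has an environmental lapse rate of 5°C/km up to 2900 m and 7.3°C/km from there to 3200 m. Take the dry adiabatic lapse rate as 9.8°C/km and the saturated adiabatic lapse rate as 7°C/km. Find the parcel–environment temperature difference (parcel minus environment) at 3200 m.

-7.19°C (parcel cooler than environment)

Parcel:
  Dry to 1900 m: -9.8 × 1.1 km = -10.78°C, so T = 20.02°C.
  Saturated to 3200 m: -7 × 1.3 km = -9.1°C, so T = 10.92°C.
Environment:
  Environment, lower layer to 2900 m: -5 × 2.1 km = -10.5°C, so T = 20.3°C.
  Environment, upper layer to 3200 m: -7.3 × 0.3 km = -2.19°C, so T = 18.11°C.
T_parcel − T_env = 10.92 − 18.11 = -7.19°C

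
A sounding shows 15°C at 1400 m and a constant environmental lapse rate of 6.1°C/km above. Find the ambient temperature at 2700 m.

1400–2700 m, environmental: Δz = 1.3 km ⇒ ΔT = -7.93°C; T = 7.07°C

7.07°C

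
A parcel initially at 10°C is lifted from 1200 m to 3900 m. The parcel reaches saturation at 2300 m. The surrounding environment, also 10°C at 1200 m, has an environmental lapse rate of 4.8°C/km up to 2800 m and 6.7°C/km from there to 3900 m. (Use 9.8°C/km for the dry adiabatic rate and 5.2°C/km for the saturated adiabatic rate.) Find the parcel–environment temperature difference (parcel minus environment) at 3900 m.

-4.05°C (parcel cooler than environment)

Parcel:
  1200 → 2300 m (dry, 9.8°C/km): ΔT = -9.8 × 1.1 = -10.78°C → T = -0.78°C
  2300 → 3900 m (saturated, 5.2°C/km): ΔT = -5.2 × 1.6 = -8.32°C → T = -9.1°C
Environment:
  1200 → 2800 m (environment, lower layer, 4.8°C/km): ΔT = -4.8 × 1.6 = -7.68°C → T = 2.32°C
  2800 → 3900 m (environment, upper layer, 6.7°C/km): ΔT = -6.7 × 1.1 = -7.37°C → T = -5.05°C
T_parcel − T_env = -9.1 − (-5.05) = -4.05°C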